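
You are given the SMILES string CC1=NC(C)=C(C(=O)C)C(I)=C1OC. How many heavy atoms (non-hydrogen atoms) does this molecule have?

14

Every atom symbol written in the SMILES (organic subset) is one heavy atom; implicit H are not written.
Heavy atoms by element → C:10, I:1, N:1, O:2.
Total: 14.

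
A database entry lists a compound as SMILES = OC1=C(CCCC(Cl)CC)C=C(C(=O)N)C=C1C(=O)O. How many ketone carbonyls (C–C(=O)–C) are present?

0

Scan the SMILES for the ketone motif — none present.
Groups that are present: 1 amide, 1 carboxylic acid, 1 hydroxyl.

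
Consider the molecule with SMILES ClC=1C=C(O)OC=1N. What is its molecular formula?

Walk through each heavy atom and fill implicit hydrogens from standard valence (C 4, N 3, O 2, S 2, halogen 1):
  atom 1: Cl (halogen, monovalent) → 0 H
  atom 2: C, bond orders sum to 4 (valence 4) → 0 H
  atom 3: C, bond orders sum to 3 (valence 4) → 1 H
  atom 4: C, bond orders sum to 4 (valence 4) → 0 H
  atom 5: O, bond orders sum to 1 (valence 2) → 1 H
  atom 6: O, bond orders sum to 2 (valence 2) → 0 H
  atom 7: C, bond orders sum to 4 (valence 4) → 0 H
  atom 8: N, bond orders sum to 1 (valence 3) → 2 H
Totals → C:4, H:4, Cl:1, N:1, O:2.

C4H4ClNO2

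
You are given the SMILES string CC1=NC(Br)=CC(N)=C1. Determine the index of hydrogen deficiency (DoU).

Molecular formula: C6H7BrN2.
DoU = (2C + 2 + N − H − X) / 2, where X is the halogen count and O/S are ignored.
    = (2·6 + 2 + 2 − 7 − 1) / 2 = 8 / 2 = 4.

4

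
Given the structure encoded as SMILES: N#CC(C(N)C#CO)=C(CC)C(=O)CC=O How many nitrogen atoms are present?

2

Scan the SMILES for N atoms (remember two-letter symbols like Cl and Br are single atoms).
Nitrogen count: 2.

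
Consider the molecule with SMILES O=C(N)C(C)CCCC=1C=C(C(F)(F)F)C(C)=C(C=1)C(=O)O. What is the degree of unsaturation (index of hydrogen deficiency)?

6

Degree of unsaturation = (number of rings) + (number of π bonds).
Ring closures in the SMILES: 1.
π bonds: 5 double bonds (each 1 DoU) → 5 DoU from unsaturation.
Total DoU = 1 + 5 = 6.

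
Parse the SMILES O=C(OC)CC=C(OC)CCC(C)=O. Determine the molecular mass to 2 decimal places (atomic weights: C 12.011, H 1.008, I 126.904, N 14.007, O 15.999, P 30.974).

200.23 g/mol

First, the molecular formula is C10H16O4 (counting implicit H from valence).
  C: 10 × 12.011 = 120.110
  H: 16 × 1.008 = 16.128
  O: 4 × 15.999 = 63.996
Sum: 10×12.011 + 16×1.008 + 4×15.999 = 200.234 → 200.23 g/mol.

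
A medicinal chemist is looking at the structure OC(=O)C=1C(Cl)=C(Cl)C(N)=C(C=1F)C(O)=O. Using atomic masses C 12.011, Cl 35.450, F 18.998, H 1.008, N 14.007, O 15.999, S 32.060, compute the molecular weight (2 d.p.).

First, the molecular formula is C8H4Cl2FNO4 (counting implicit H from valence).
  C: 8 × 12.011 = 96.088
  Cl: 2 × 35.450 = 70.900
  F: 1 × 18.998 = 18.998
  H: 4 × 1.008 = 4.032
  N: 1 × 14.007 = 14.007
  O: 4 × 15.999 = 63.996
Sum: 8×12.011 + 2×35.450 + 1×18.998 + 4×1.008 + 1×14.007 + 4×15.999 = 268.021 → 268.02 g/mol.

268.02 g/mol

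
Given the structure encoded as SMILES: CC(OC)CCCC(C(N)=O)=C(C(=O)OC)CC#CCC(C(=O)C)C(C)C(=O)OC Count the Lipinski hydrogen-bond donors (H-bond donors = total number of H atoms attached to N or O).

Donors: find every N or O and count the H atoms it carries.
  atom 3 (O): bond orders sum to 2 → 0 H
  atom 10 (N): bond orders sum to 1 → 2 H
  atom 11 (O): bond orders sum to 2 → 0 H
  atom 14 (O): bond orders sum to 2 → 0 H
  atom 15 (O): bond orders sum to 2 → 0 H
  atom 23 (O): bond orders sum to 2 → 0 H
  atom 28 (O): bond orders sum to 2 → 0 H
  atom 29 (O): bond orders sum to 2 → 0 H
Lipinski HBD = 2.

2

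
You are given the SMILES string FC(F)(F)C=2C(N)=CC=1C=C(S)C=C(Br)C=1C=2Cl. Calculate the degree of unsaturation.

7

Degree of unsaturation = (number of rings) + (number of π bonds).
Ring closures in the SMILES: 2.
π bonds: 5 double bonds (each 1 DoU) → 5 DoU from unsaturation.
Total DoU = 2 + 5 = 7.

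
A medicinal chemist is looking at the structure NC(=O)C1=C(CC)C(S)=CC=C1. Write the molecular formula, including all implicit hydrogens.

Walk through each heavy atom and fill implicit hydrogens from standard valence (C 4, N 3, O 2, S 2, halogen 1):
  atom 1: N, bond orders sum to 1 (valence 3) → 2 H
  atom 2: C, bond orders sum to 4 (valence 4) → 0 H
  atom 3: O, bond orders sum to 2 (valence 2) → 0 H
  atom 4: C, bond orders sum to 4 (valence 4) → 0 H
  atom 5: C, bond orders sum to 4 (valence 4) → 0 H
  atom 6: C, bond orders sum to 2 (valence 4) → 2 H
  atom 7: C, bond orders sum to 1 (valence 4) → 3 H
  atom 8: C, bond orders sum to 4 (valence 4) → 0 H
  atom 9: S, bond orders sum to 1 (valence 2) → 1 H
  atom 10: C, bond orders sum to 3 (valence 4) → 1 H
  atom 11: C, bond orders sum to 3 (valence 4) → 1 H
  atom 12: C, bond orders sum to 3 (valence 4) → 1 H
Totals → C:9, H:11, N:1, O:1, S:1.

C9H11NOS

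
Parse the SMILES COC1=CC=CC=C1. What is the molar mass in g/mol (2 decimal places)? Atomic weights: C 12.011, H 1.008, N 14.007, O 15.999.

First, the molecular formula is C7H8O (counting implicit H from valence).
  C: 7 × 12.011 = 84.077
  H: 8 × 1.008 = 8.064
  O: 1 × 15.999 = 15.999
Sum: 7×12.011 + 8×1.008 + 1×15.999 = 108.140 → 108.14 g/mol.

108.14 g/mol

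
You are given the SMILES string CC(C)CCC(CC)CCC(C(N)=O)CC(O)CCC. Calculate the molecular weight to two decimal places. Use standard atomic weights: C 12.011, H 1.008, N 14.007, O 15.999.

285.47 g/mol

First, the molecular formula is C17H35NO2 (counting implicit H from valence).
  C: 17 × 12.011 = 204.187
  H: 35 × 1.008 = 35.280
  N: 1 × 14.007 = 14.007
  O: 2 × 15.999 = 31.998
Sum: 17×12.011 + 35×1.008 + 1×14.007 + 2×15.999 = 285.472 → 285.47 g/mol.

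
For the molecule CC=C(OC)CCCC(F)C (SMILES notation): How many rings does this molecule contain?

0

In SMILES, each pair of matching ring-closure digits denotes one ring-closing bond; the number of such bonds equals the number of independent rings.
Ring-closure bonds here: 0.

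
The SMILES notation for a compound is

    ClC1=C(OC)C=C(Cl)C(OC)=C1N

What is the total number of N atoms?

Scan the SMILES for N atoms (remember two-letter symbols like Cl and Br are single atoms).
Nitrogen count: 1.

1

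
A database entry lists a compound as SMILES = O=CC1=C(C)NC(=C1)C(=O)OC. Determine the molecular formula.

C8H9NO3

Walk through each heavy atom and fill implicit hydrogens from standard valence (C 4, N 3, O 2, S 2, halogen 1):
  atom 1: O, bond orders sum to 2 (valence 2) → 0 H
  atom 2: C, bond orders sum to 3 (valence 4) → 1 H
  atom 3: C, bond orders sum to 4 (valence 4) → 0 H
  atom 4: C, bond orders sum to 4 (valence 4) → 0 H
  atom 5: C, bond orders sum to 1 (valence 4) → 3 H
  atom 6: N, bond orders sum to 2 (valence 3) → 1 H
  atom 7: C, bond orders sum to 4 (valence 4) → 0 H
  atom 8: C, bond orders sum to 3 (valence 4) → 1 H
  atom 9: C, bond orders sum to 4 (valence 4) → 0 H
  atom 10: O, bond orders sum to 2 (valence 2) → 0 H
  atom 11: O, bond orders sum to 2 (valence 2) → 0 H
  atom 12: C, bond orders sum to 1 (valence 4) → 3 H
Totals → C:8, H:9, N:1, O:3.
In Hill order: C8H9NO3.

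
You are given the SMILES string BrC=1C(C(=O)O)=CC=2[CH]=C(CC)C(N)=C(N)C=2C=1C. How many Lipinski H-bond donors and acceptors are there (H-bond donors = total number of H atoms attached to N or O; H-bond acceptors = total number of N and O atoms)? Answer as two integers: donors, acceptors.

5, 4

Donors: find every N or O and count the H atoms it carries.
  atom 5 (O): bond orders sum to 2 → 0 H
  atom 6 (O): bond orders sum to 1 → 1 H
  atom 14 (N): bond orders sum to 1 → 2 H
  atom 16 (N): bond orders sum to 1 → 2 H
Lipinski HBD = 5.
Acceptors: N atoms = 2, O atoms = 2 → HBA = 4.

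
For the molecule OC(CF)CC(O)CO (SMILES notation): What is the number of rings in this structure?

0

In SMILES, each pair of matching ring-closure digits denotes one ring-closing bond; the number of such bonds equals the number of independent rings.
Ring-closure bonds here: 0.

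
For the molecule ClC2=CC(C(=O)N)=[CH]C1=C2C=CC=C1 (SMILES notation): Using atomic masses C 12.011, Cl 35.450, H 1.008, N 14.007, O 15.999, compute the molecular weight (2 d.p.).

First, the molecular formula is C11H8ClNO (counting implicit H from valence).
  C: 11 × 12.011 = 132.121
  Cl: 1 × 35.450 = 35.450
  H: 8 × 1.008 = 8.064
  N: 1 × 14.007 = 14.007
  O: 1 × 15.999 = 15.999
Sum: 11×12.011 + 1×35.450 + 8×1.008 + 1×14.007 + 1×15.999 = 205.641 → 205.64 g/mol.

205.64 g/mol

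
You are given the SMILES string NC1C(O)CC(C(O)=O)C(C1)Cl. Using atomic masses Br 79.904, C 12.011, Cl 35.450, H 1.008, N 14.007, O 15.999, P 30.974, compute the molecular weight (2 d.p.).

First, the molecular formula is C7H12ClNO3 (counting implicit H from valence).
  C: 7 × 12.011 = 84.077
  Cl: 1 × 35.450 = 35.450
  H: 12 × 1.008 = 12.096
  N: 1 × 14.007 = 14.007
  O: 3 × 15.999 = 47.997
Sum: 7×12.011 + 1×35.450 + 12×1.008 + 1×14.007 + 3×15.999 = 193.627 → 193.63 g/mol.

193.63 g/mol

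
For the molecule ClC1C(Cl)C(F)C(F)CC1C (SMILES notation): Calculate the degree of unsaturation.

1

Degree of unsaturation = (number of rings) + (number of π bonds).
Ring closures in the SMILES: 1.
π bonds: none → 0 DoU from unsaturation.
Total DoU = 1 + 0 = 1.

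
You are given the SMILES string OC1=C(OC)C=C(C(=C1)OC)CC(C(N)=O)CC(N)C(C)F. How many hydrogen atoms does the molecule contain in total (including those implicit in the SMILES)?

Walk through each heavy atom and fill implicit hydrogens from standard valence (C 4, N 3, O 2, S 2, halogen 1):
  atom 1: O, bond orders sum to 1 (valence 2) → 1 H
  atom 2: C, bond orders sum to 4 (valence 4) → 0 H
  atom 3: C, bond orders sum to 4 (valence 4) → 0 H
  atom 4: O, bond orders sum to 2 (valence 2) → 0 H
  atom 5: C, bond orders sum to 1 (valence 4) → 3 H
  atom 6: C, bond orders sum to 3 (valence 4) → 1 H
  atom 7: C, bond orders sum to 4 (valence 4) → 0 H
  atom 8: C, bond orders sum to 4 (valence 4) → 0 H
  atom 9: C, bond orders sum to 3 (valence 4) → 1 H
  atom 10: O, bond orders sum to 2 (valence 2) → 0 H
  atom 11: C, bond orders sum to 1 (valence 4) → 3 H
  atom 12: C, bond orders sum to 2 (valence 4) → 2 H
  atom 13: C, bond orders sum to 3 (valence 4) → 1 H
  atom 14: C, bond orders sum to 4 (valence 4) → 0 H
  atom 15: N, bond orders sum to 1 (valence 3) → 2 H
  atom 16: O, bond orders sum to 2 (valence 2) → 0 H
  atom 17: C, bond orders sum to 2 (valence 4) → 2 H
  atom 18: C, bond orders sum to 3 (valence 4) → 1 H
  atom 19: N, bond orders sum to 1 (valence 3) → 2 H
  atom 20: C, bond orders sum to 3 (valence 4) → 1 H
  atom 21: C, bond orders sum to 1 (valence 4) → 3 H
  atom 22: F (halogen, monovalent) → 0 H
Total hydrogens: 23.

23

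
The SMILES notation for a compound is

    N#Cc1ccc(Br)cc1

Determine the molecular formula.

C7H4BrN

Walk through each heavy atom and fill implicit hydrogens from standard valence (C 4, N 3, O 2, S 2, halogen 1); for lowercase aromatic atoms, an aromatic c carries 1 H when it has two neighbours and 0 H with three, and aromatic n carries 0 H:
  atom 1: N, bond orders sum to 3 (valence 3) → 0 H
  atom 2: C, bond orders sum to 4 (valence 4) → 0 H
  atom 3: aromatic c, 3 neighbours → 0 H
  atom 4: aromatic c, 2 neighbours → 1 H
  atom 5: aromatic c, 2 neighbours → 1 H
  atom 6: aromatic c, 3 neighbours → 0 H
  atom 7: Br (halogen, monovalent) → 0 H
  atom 8: aromatic c, 2 neighbours → 1 H
  atom 9: aromatic c, 2 neighbours → 1 H
Totals → C:7, H:4, Br:1, N:1.
In Hill order: C7H4BrN.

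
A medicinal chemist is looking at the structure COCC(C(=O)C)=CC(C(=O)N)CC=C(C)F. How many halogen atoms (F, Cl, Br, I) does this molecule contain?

Halogen atoms appear at heavy-atom position 17 (1×F).
Other groups present: 2 alkene, 1 amide, 1 ether, 1 ketone.
Halogen count: 1.

1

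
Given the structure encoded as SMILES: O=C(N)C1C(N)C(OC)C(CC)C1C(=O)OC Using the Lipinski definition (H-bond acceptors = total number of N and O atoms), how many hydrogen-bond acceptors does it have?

6

N atoms: 2; O atoms: 4.
Lipinski HBA = 2 + 4 = 6.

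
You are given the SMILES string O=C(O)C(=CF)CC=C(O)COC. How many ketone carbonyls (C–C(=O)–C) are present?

0

Scan the SMILES for the ketone motif — none present.
Groups that are present: 2 alkene, 1 carboxylic acid, 1 ether, 1 hydroxyl.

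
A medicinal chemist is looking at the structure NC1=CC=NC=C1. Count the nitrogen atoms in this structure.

2

Scan the SMILES for N atoms (remember two-letter symbols like Cl and Br are single atoms).
Nitrogen count: 2.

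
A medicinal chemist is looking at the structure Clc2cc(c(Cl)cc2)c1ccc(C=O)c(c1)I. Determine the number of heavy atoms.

Every atom symbol written in the SMILES (organic subset) is one heavy atom; implicit H are not written.
Heavy atoms by element → C:13, Cl:2, I:1, O:1.
Total: 17.

17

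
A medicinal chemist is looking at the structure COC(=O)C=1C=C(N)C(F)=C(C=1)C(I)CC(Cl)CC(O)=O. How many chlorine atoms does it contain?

Scan the SMILES for Cl atoms (remember two-letter symbols like Cl and Br are single atoms).
Chlorine count: 1.

1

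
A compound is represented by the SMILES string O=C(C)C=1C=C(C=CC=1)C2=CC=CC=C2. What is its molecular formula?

C14H12O

Walk through each heavy atom and fill implicit hydrogens from standard valence (C 4, N 3, O 2, S 2, halogen 1):
  atom 1: O, bond orders sum to 2 (valence 2) → 0 H
  atom 2: C, bond orders sum to 4 (valence 4) → 0 H
  atom 3: C, bond orders sum to 1 (valence 4) → 3 H
  atom 4: C, bond orders sum to 4 (valence 4) → 0 H
  atom 5: C, bond orders sum to 3 (valence 4) → 1 H
  atom 6: C, bond orders sum to 4 (valence 4) → 0 H
  atom 7: C, bond orders sum to 3 (valence 4) → 1 H
  atom 8: C, bond orders sum to 3 (valence 4) → 1 H
  atom 9: C, bond orders sum to 3 (valence 4) → 1 H
  atom 10: C, bond orders sum to 4 (valence 4) → 0 H
  atom 11: C, bond orders sum to 3 (valence 4) → 1 H
  atom 12: C, bond orders sum to 3 (valence 4) → 1 H
  atom 13: C, bond orders sum to 3 (valence 4) → 1 H
  atom 14: C, bond orders sum to 3 (valence 4) → 1 H
  atom 15: C, bond orders sum to 3 (valence 4) → 1 H
Totals → C:14, H:12, O:1.
In Hill order: C14H12O.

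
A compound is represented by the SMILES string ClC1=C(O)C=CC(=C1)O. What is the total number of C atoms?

Count every carbon token in the SMILES (each C, including those in ring-closure positions and inside branches).
Carbon count: 6.

6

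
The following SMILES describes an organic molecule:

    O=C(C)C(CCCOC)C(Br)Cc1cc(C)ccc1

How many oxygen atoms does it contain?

2

Scan the SMILES for O atoms (remember two-letter symbols like Cl and Br are single atoms).
Oxygen count: 2.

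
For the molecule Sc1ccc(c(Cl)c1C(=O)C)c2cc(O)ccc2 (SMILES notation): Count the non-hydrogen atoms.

Every atom symbol written in the SMILES (organic subset) is one heavy atom; implicit H are not written.
Heavy atoms by element → C:14, Cl:1, O:2, S:1.
Total: 18.

18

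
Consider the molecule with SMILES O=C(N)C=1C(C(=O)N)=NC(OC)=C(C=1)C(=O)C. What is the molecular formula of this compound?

Walk through each heavy atom and fill implicit hydrogens from standard valence (C 4, N 3, O 2, S 2, halogen 1):
  atom 1: O, bond orders sum to 2 (valence 2) → 0 H
  atom 2: C, bond orders sum to 4 (valence 4) → 0 H
  atom 3: N, bond orders sum to 1 (valence 3) → 2 H
  atom 4: C, bond orders sum to 4 (valence 4) → 0 H
  atom 5: C, bond orders sum to 4 (valence 4) → 0 H
  atom 6: C, bond orders sum to 4 (valence 4) → 0 H
  atom 7: O, bond orders sum to 2 (valence 2) → 0 H
  atom 8: N, bond orders sum to 1 (valence 3) → 2 H
  atom 9: N, bond orders sum to 3 (valence 3) → 0 H
  atom 10: C, bond orders sum to 4 (valence 4) → 0 H
  atom 11: O, bond orders sum to 2 (valence 2) → 0 H
  atom 12: C, bond orders sum to 1 (valence 4) → 3 H
  atom 13: C, bond orders sum to 4 (valence 4) → 0 H
  atom 14: C, bond orders sum to 3 (valence 4) → 1 H
  atom 15: C, bond orders sum to 4 (valence 4) → 0 H
  atom 16: O, bond orders sum to 2 (valence 2) → 0 H
  atom 17: C, bond orders sum to 1 (valence 4) → 3 H
Totals → C:10, H:11, N:3, O:4.
In Hill order: C10H11N3O4.

C10H11N3O4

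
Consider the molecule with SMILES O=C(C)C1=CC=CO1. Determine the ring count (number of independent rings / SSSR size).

1

In SMILES, each pair of matching ring-closure digits denotes one ring-closing bond; the number of such bonds equals the number of independent rings.
Ring-closure bonds here: 1.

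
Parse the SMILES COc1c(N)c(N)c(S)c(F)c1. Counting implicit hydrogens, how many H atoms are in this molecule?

Walk through each heavy atom and fill implicit hydrogens from standard valence (C 4, N 3, O 2, S 2, halogen 1); for lowercase aromatic atoms, an aromatic c carries 1 H when it has two neighbours and 0 H with three, and aromatic n carries 0 H:
  atom 1: C, bond orders sum to 1 (valence 4) → 3 H
  atom 2: O, bond orders sum to 2 (valence 2) → 0 H
  atom 3: aromatic c, 3 neighbours → 0 H
  atom 4: aromatic c, 3 neighbours → 0 H
  atom 5: N, bond orders sum to 1 (valence 3) → 2 H
  atom 6: aromatic c, 3 neighbours → 0 H
  atom 7: N, bond orders sum to 1 (valence 3) → 2 H
  atom 8: aromatic c, 3 neighbours → 0 H
  atom 9: S, bond orders sum to 1 (valence 2) → 1 H
  atom 10: aromatic c, 3 neighbours → 0 H
  atom 11: F (halogen, monovalent) → 0 H
  atom 12: aromatic c, 2 neighbours → 1 H
Total hydrogens: 9.

9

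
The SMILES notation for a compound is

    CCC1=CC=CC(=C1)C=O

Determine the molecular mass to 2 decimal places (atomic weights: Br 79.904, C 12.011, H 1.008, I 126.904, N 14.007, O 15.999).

134.18 g/mol

First, the molecular formula is C9H10O (counting implicit H from valence).
  C: 9 × 12.011 = 108.099
  H: 10 × 1.008 = 10.080
  O: 1 × 15.999 = 15.999
Sum: 9×12.011 + 10×1.008 + 1×15.999 = 134.178 → 134.18 g/mol.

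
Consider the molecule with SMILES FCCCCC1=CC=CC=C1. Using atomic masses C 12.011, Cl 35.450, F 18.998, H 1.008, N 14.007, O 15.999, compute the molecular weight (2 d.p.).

152.21 g/mol

First, the molecular formula is C10H13F (counting implicit H from valence).
  C: 10 × 12.011 = 120.110
  F: 1 × 18.998 = 18.998
  H: 13 × 1.008 = 13.104
Sum: 10×12.011 + 1×18.998 + 13×1.008 = 152.212 → 152.21 g/mol.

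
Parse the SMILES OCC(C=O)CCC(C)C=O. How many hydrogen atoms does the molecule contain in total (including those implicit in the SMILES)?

Walk through each heavy atom and fill implicit hydrogens from standard valence (C 4, N 3, O 2, S 2, halogen 1):
  atom 1: O, bond orders sum to 1 (valence 2) → 1 H
  atom 2: C, bond orders sum to 2 (valence 4) → 2 H
  atom 3: C, bond orders sum to 3 (valence 4) → 1 H
  atom 4: C, bond orders sum to 3 (valence 4) → 1 H
  atom 5: O, bond orders sum to 2 (valence 2) → 0 H
  atom 6: C, bond orders sum to 2 (valence 4) → 2 H
  atom 7: C, bond orders sum to 2 (valence 4) → 2 H
  atom 8: C, bond orders sum to 3 (valence 4) → 1 H
  atom 9: C, bond orders sum to 1 (valence 4) → 3 H
  atom 10: C, bond orders sum to 3 (valence 4) → 1 H
  atom 11: O, bond orders sum to 2 (valence 2) → 0 H
Total hydrogens: 14.

14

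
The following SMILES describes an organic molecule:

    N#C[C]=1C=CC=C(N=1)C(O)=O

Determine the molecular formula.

C7H4N2O2

Walk through each heavy atom and fill implicit hydrogens from standard valence (C 4, N 3, O 2, S 2, halogen 1):
  atom 1: N, bond orders sum to 3 (valence 3) → 0 H
  atom 2: C, bond orders sum to 4 (valence 4) → 0 H
  atom 3: C with explicit H count 0
  atom 4: C, bond orders sum to 3 (valence 4) → 1 H
  atom 5: C, bond orders sum to 3 (valence 4) → 1 H
  atom 6: C, bond orders sum to 3 (valence 4) → 1 H
  atom 7: C, bond orders sum to 4 (valence 4) → 0 H
  atom 8: N, bond orders sum to 3 (valence 3) → 0 H
  atom 9: C, bond orders sum to 4 (valence 4) → 0 H
  atom 10: O, bond orders sum to 1 (valence 2) → 1 H
  atom 11: O, bond orders sum to 2 (valence 2) → 0 H
Totals → C:7, H:4, N:2, O:2.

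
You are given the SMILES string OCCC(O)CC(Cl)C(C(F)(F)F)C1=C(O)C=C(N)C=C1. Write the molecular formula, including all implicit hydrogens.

C13H17ClF3NO3

Walk through each heavy atom and fill implicit hydrogens from standard valence (C 4, N 3, O 2, S 2, halogen 1):
  atom 1: O, bond orders sum to 1 (valence 2) → 1 H
  atom 2: C, bond orders sum to 2 (valence 4) → 2 H
  atom 3: C, bond orders sum to 2 (valence 4) → 2 H
  atom 4: C, bond orders sum to 3 (valence 4) → 1 H
  atom 5: O, bond orders sum to 1 (valence 2) → 1 H
  atom 6: C, bond orders sum to 2 (valence 4) → 2 H
  atom 7: C, bond orders sum to 3 (valence 4) → 1 H
  atom 8: Cl (halogen, monovalent) → 0 H
  atom 9: C, bond orders sum to 3 (valence 4) → 1 H
  atom 10: C, bond orders sum to 4 (valence 4) → 0 H
  atom 11: F (halogen, monovalent) → 0 H
  atom 12: F (halogen, monovalent) → 0 H
  atom 13: F (halogen, monovalent) → 0 H
  atom 14: C, bond orders sum to 4 (valence 4) → 0 H
  atom 15: C, bond orders sum to 4 (valence 4) → 0 H
  atom 16: O, bond orders sum to 1 (valence 2) → 1 H
  atom 17: C, bond orders sum to 3 (valence 4) → 1 H
  atom 18: C, bond orders sum to 4 (valence 4) → 0 H
  atom 19: N, bond orders sum to 1 (valence 3) → 2 H
  atom 20: C, bond orders sum to 3 (valence 4) → 1 H
  atom 21: C, bond orders sum to 3 (valence 4) → 1 H
Totals → C:13, H:17, Cl:1, F:3, N:1, O:3.
In Hill order: C13H17ClF3NO3.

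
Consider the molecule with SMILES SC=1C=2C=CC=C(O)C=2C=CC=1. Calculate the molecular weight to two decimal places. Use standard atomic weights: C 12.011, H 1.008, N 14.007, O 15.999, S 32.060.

176.23 g/mol

First, the molecular formula is C10H8OS (counting implicit H from valence).
  C: 10 × 12.011 = 120.110
  H: 8 × 1.008 = 8.064
  O: 1 × 15.999 = 15.999
  S: 1 × 32.060 = 32.060
Sum: 10×12.011 + 8×1.008 + 1×15.999 + 1×32.060 = 176.233 → 176.23 g/mol.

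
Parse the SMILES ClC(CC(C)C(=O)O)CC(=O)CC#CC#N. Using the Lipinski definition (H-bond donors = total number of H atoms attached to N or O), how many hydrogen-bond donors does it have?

1

Donors: find every N or O and count the H atoms it carries.
  atom 7 (O): bond orders sum to 2 → 0 H
  atom 8 (O): bond orders sum to 1 → 1 H
  atom 11 (O): bond orders sum to 2 → 0 H
  atom 16 (N): bond orders sum to 3 → 0 H
Lipinski HBD = 1.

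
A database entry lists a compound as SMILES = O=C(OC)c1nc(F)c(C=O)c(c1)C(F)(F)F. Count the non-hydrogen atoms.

Every atom symbol written in the SMILES (organic subset) is one heavy atom; implicit H are not written.
Heavy atoms by element → C:9, F:4, N:1, O:3.
Total: 17.

17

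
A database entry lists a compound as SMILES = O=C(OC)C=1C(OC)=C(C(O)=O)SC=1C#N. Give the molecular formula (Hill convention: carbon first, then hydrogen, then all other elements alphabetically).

C9H7NO5S

Walk through each heavy atom and fill implicit hydrogens from standard valence (C 4, N 3, O 2, S 2, halogen 1):
  atom 1: O, bond orders sum to 2 (valence 2) → 0 H
  atom 2: C, bond orders sum to 4 (valence 4) → 0 H
  atom 3: O, bond orders sum to 2 (valence 2) → 0 H
  atom 4: C, bond orders sum to 1 (valence 4) → 3 H
  atom 5: C, bond orders sum to 4 (valence 4) → 0 H
  atom 6: C, bond orders sum to 4 (valence 4) → 0 H
  atom 7: O, bond orders sum to 2 (valence 2) → 0 H
  atom 8: C, bond orders sum to 1 (valence 4) → 3 H
  atom 9: C, bond orders sum to 4 (valence 4) → 0 H
  atom 10: C, bond orders sum to 4 (valence 4) → 0 H
  atom 11: O, bond orders sum to 1 (valence 2) → 1 H
  atom 12: O, bond orders sum to 2 (valence 2) → 0 H
  atom 13: S, bond orders sum to 2 (valence 2) → 0 H
  atom 14: C, bond orders sum to 4 (valence 4) → 0 H
  atom 15: C, bond orders sum to 4 (valence 4) → 0 H
  atom 16: N, bond orders sum to 3 (valence 3) → 0 H
Totals → C:9, H:7, N:1, O:5, S:1.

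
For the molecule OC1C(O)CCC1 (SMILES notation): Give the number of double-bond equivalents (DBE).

Molecular formula: C5H10O2.
DoU = (2C + 2 + N − H − X) / 2, where X is the halogen count and O/S are ignored.
    = (2·5 + 2 + 0 − 10 − 0) / 2 = 2 / 2 = 1.

1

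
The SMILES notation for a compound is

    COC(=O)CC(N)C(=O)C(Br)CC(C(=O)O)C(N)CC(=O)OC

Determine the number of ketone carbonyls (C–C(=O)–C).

The ketone motif appears at heavy-atom position 8 in the SMILES.
Other groups present: 1 carboxylic acid, 2 ester, 2 primary amine.
Ketone count: 1.

1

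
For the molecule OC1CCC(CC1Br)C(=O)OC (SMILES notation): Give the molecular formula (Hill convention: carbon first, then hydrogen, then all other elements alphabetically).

C8H13BrO3

Walk through each heavy atom and fill implicit hydrogens from standard valence (C 4, N 3, O 2, S 2, halogen 1):
  atom 1: O, bond orders sum to 1 (valence 2) → 1 H
  atom 2: C, bond orders sum to 3 (valence 4) → 1 H
  atom 3: C, bond orders sum to 2 (valence 4) → 2 H
  atom 4: C, bond orders sum to 2 (valence 4) → 2 H
  atom 5: C, bond orders sum to 3 (valence 4) → 1 H
  atom 6: C, bond orders sum to 2 (valence 4) → 2 H
  atom 7: C, bond orders sum to 3 (valence 4) → 1 H
  atom 8: Br (halogen, monovalent) → 0 H
  atom 9: C, bond orders sum to 4 (valence 4) → 0 H
  atom 10: O, bond orders sum to 2 (valence 2) → 0 H
  atom 11: O, bond orders sum to 2 (valence 2) → 0 H
  atom 12: C, bond orders sum to 1 (valence 4) → 3 H
Totals → C:8, H:13, Br:1, O:3.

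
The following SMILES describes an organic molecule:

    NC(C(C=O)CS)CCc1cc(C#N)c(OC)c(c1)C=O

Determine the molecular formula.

C15H18N2O3S

Walk through each heavy atom and fill implicit hydrogens from standard valence (C 4, N 3, O 2, S 2, halogen 1); for lowercase aromatic atoms, an aromatic c carries 1 H when it has two neighbours and 0 H with three, and aromatic n carries 0 H:
  atom 1: N, bond orders sum to 1 (valence 3) → 2 H
  atom 2: C, bond orders sum to 3 (valence 4) → 1 H
  atom 3: C, bond orders sum to 3 (valence 4) → 1 H
  atom 4: C, bond orders sum to 3 (valence 4) → 1 H
  atom 5: O, bond orders sum to 2 (valence 2) → 0 H
  atom 6: C, bond orders sum to 2 (valence 4) → 2 H
  atom 7: S, bond orders sum to 1 (valence 2) → 1 H
  atom 8: C, bond orders sum to 2 (valence 4) → 2 H
  atom 9: C, bond orders sum to 2 (valence 4) → 2 H
  atom 10: aromatic c, 3 neighbours → 0 H
  atom 11: aromatic c, 2 neighbours → 1 H
  atom 12: aromatic c, 3 neighbours → 0 H
  atom 13: C, bond orders sum to 4 (valence 4) → 0 H
  atom 14: N, bond orders sum to 3 (valence 3) → 0 H
  atom 15: aromatic c, 3 neighbours → 0 H
  atom 16: O, bond orders sum to 2 (valence 2) → 0 H
  atom 17: C, bond orders sum to 1 (valence 4) → 3 H
  atom 18: aromatic c, 3 neighbours → 0 H
  atom 19: aromatic c, 2 neighbours → 1 H
  atom 20: C, bond orders sum to 3 (valence 4) → 1 H
  atom 21: O, bond orders sum to 2 (valence 2) → 0 H
Totals → C:15, H:18, N:2, O:3, S:1.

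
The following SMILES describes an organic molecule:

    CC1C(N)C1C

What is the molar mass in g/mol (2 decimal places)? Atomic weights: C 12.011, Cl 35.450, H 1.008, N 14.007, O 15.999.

First, the molecular formula is C5H11N (counting implicit H from valence).
  C: 5 × 12.011 = 60.055
  H: 11 × 1.008 = 11.088
  N: 1 × 14.007 = 14.007
Sum: 5×12.011 + 11×1.008 + 1×14.007 = 85.150 → 85.15 g/mol.

85.15 g/mol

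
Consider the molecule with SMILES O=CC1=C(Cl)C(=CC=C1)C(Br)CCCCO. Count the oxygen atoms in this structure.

Scan the SMILES for O atoms (remember two-letter symbols like Cl and Br are single atoms).
Oxygen count: 2.

2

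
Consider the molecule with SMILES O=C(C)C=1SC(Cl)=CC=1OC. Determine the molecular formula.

C7H7ClO2S

Walk through each heavy atom and fill implicit hydrogens from standard valence (C 4, N 3, O 2, S 2, halogen 1):
  atom 1: O, bond orders sum to 2 (valence 2) → 0 H
  atom 2: C, bond orders sum to 4 (valence 4) → 0 H
  atom 3: C, bond orders sum to 1 (valence 4) → 3 H
  atom 4: C, bond orders sum to 4 (valence 4) → 0 H
  atom 5: S, bond orders sum to 2 (valence 2) → 0 H
  atom 6: C, bond orders sum to 4 (valence 4) → 0 H
  atom 7: Cl (halogen, monovalent) → 0 H
  atom 8: C, bond orders sum to 3 (valence 4) → 1 H
  atom 9: C, bond orders sum to 4 (valence 4) → 0 H
  atom 10: O, bond orders sum to 2 (valence 2) → 0 H
  atom 11: C, bond orders sum to 1 (valence 4) → 3 H
Totals → C:7, H:7, Cl:1, O:2, S:1.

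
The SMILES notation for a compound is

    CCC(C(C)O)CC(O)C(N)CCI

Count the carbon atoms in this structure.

Count every carbon token in the SMILES (each C, including those in ring-closure positions and inside branches).
Carbon count: 10.

10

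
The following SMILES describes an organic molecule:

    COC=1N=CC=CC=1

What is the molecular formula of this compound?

C6H7NO

Walk through each heavy atom and fill implicit hydrogens from standard valence (C 4, N 3, O 2, S 2, halogen 1):
  atom 1: C, bond orders sum to 1 (valence 4) → 3 H
  atom 2: O, bond orders sum to 2 (valence 2) → 0 H
  atom 3: C, bond orders sum to 4 (valence 4) → 0 H
  atom 4: N, bond orders sum to 3 (valence 3) → 0 H
  atom 5: C, bond orders sum to 3 (valence 4) → 1 H
  atom 6: C, bond orders sum to 3 (valence 4) → 1 H
  atom 7: C, bond orders sum to 3 (valence 4) → 1 H
  atom 8: C, bond orders sum to 3 (valence 4) → 1 H
Totals → C:6, H:7, N:1, O:1.
In Hill order: C6H7NO.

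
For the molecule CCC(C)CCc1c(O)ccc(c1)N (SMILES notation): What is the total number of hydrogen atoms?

19

Walk through each heavy atom and fill implicit hydrogens from standard valence (C 4, N 3, O 2, S 2, halogen 1); for lowercase aromatic atoms, an aromatic c carries 1 H when it has two neighbours and 0 H with three, and aromatic n carries 0 H:
  atom 1: C, bond orders sum to 1 (valence 4) → 3 H
  atom 2: C, bond orders sum to 2 (valence 4) → 2 H
  atom 3: C, bond orders sum to 3 (valence 4) → 1 H
  atom 4: C, bond orders sum to 1 (valence 4) → 3 H
  atom 5: C, bond orders sum to 2 (valence 4) → 2 H
  atom 6: C, bond orders sum to 2 (valence 4) → 2 H
  atom 7: aromatic c, 3 neighbours → 0 H
  atom 8: aromatic c, 3 neighbours → 0 H
  atom 9: O, bond orders sum to 1 (valence 2) → 1 H
  atom 10: aromatic c, 2 neighbours → 1 H
  atom 11: aromatic c, 2 neighbours → 1 H
  atom 12: aromatic c, 3 neighbours → 0 H
  atom 13: aromatic c, 2 neighbours → 1 H
  atom 14: N, bond orders sum to 1 (valence 3) → 2 H
Total hydrogens: 19.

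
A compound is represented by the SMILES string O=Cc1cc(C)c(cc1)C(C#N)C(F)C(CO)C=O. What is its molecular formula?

C14H14FNO3

Walk through each heavy atom and fill implicit hydrogens from standard valence (C 4, N 3, O 2, S 2, halogen 1); for lowercase aromatic atoms, an aromatic c carries 1 H when it has two neighbours and 0 H with three, and aromatic n carries 0 H:
  atom 1: O, bond orders sum to 2 (valence 2) → 0 H
  atom 2: C, bond orders sum to 3 (valence 4) → 1 H
  atom 3: aromatic c, 3 neighbours → 0 H
  atom 4: aromatic c, 2 neighbours → 1 H
  atom 5: aromatic c, 3 neighbours → 0 H
  atom 6: C, bond orders sum to 1 (valence 4) → 3 H
  atom 7: aromatic c, 3 neighbours → 0 H
  atom 8: aromatic c, 2 neighbours → 1 H
  atom 9: aromatic c, 2 neighbours → 1 H
  atom 10: C, bond orders sum to 3 (valence 4) → 1 H
  atom 11: C, bond orders sum to 4 (valence 4) → 0 H
  atom 12: N, bond orders sum to 3 (valence 3) → 0 H
  atom 13: C, bond orders sum to 3 (valence 4) → 1 H
  atom 14: F (halogen, monovalent) → 0 H
  atom 15: C, bond orders sum to 3 (valence 4) → 1 H
  atom 16: C, bond orders sum to 2 (valence 4) → 2 H
  atom 17: O, bond orders sum to 1 (valence 2) → 1 H
  atom 18: C, bond orders sum to 3 (valence 4) → 1 H
  atom 19: O, bond orders sum to 2 (valence 2) → 0 H
Totals → C:14, H:14, F:1, N:1, O:3.
In Hill order: C14H14FNO3.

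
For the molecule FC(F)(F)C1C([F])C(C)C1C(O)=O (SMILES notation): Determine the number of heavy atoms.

13

Every atom symbol written in the SMILES (organic subset) is one heavy atom; implicit H are not written.
Heavy atoms by element → C:7, F:4, O:2.
Total: 13.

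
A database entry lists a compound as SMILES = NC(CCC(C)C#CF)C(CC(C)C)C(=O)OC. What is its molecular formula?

C14H24FNO2

Walk through each heavy atom and fill implicit hydrogens from standard valence (C 4, N 3, O 2, S 2, halogen 1):
  atom 1: N, bond orders sum to 1 (valence 3) → 2 H
  atom 2: C, bond orders sum to 3 (valence 4) → 1 H
  atom 3: C, bond orders sum to 2 (valence 4) → 2 H
  atom 4: C, bond orders sum to 2 (valence 4) → 2 H
  atom 5: C, bond orders sum to 3 (valence 4) → 1 H
  atom 6: C, bond orders sum to 1 (valence 4) → 3 H
  atom 7: C, bond orders sum to 4 (valence 4) → 0 H
  atom 8: C, bond orders sum to 4 (valence 4) → 0 H
  atom 9: F (halogen, monovalent) → 0 H
  atom 10: C, bond orders sum to 3 (valence 4) → 1 H
  atom 11: C, bond orders sum to 2 (valence 4) → 2 H
  atom 12: C, bond orders sum to 3 (valence 4) → 1 H
  atom 13: C, bond orders sum to 1 (valence 4) → 3 H
  atom 14: C, bond orders sum to 1 (valence 4) → 3 H
  atom 15: C, bond orders sum to 4 (valence 4) → 0 H
  atom 16: O, bond orders sum to 2 (valence 2) → 0 H
  atom 17: O, bond orders sum to 2 (valence 2) → 0 H
  atom 18: C, bond orders sum to 1 (valence 4) → 3 H
Totals → C:14, H:24, F:1, N:1, O:2.
In Hill order: C14H24FNO2.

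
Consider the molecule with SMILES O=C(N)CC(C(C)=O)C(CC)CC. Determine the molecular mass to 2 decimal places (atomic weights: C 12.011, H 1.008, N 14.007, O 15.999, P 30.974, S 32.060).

185.27 g/mol

First, the molecular formula is C10H19NO2 (counting implicit H from valence).
  C: 10 × 12.011 = 120.110
  H: 19 × 1.008 = 19.152
  N: 1 × 14.007 = 14.007
  O: 2 × 15.999 = 31.998
Sum: 10×12.011 + 19×1.008 + 1×14.007 + 2×15.999 = 185.267 → 185.27 g/mol.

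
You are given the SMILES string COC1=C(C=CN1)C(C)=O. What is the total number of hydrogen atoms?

9

Walk through each heavy atom and fill implicit hydrogens from standard valence (C 4, N 3, O 2, S 2, halogen 1):
  atom 1: C, bond orders sum to 1 (valence 4) → 3 H
  atom 2: O, bond orders sum to 2 (valence 2) → 0 H
  atom 3: C, bond orders sum to 4 (valence 4) → 0 H
  atom 4: C, bond orders sum to 4 (valence 4) → 0 H
  atom 5: C, bond orders sum to 3 (valence 4) → 1 H
  atom 6: C, bond orders sum to 3 (valence 4) → 1 H
  atom 7: N, bond orders sum to 2 (valence 3) → 1 H
  atom 8: C, bond orders sum to 4 (valence 4) → 0 H
  atom 9: C, bond orders sum to 1 (valence 4) → 3 H
  atom 10: O, bond orders sum to 2 (valence 2) → 0 H
Total hydrogens: 9.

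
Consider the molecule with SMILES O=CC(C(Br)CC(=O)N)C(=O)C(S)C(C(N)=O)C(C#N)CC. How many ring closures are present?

In SMILES, each pair of matching ring-closure digits denotes one ring-closing bond; the number of such bonds equals the number of independent rings.
Ring-closure bonds here: 0.

0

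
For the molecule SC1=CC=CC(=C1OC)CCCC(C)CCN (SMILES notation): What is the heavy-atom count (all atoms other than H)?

17

Every atom symbol written in the SMILES (organic subset) is one heavy atom; implicit H are not written.
Heavy atoms by element → C:14, N:1, O:1, S:1.
Total: 17.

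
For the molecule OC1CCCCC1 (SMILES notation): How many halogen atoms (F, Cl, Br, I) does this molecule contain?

0

Scan the SMILES for the halogen motif — none present.
Groups that are present: 1 hydroxyl.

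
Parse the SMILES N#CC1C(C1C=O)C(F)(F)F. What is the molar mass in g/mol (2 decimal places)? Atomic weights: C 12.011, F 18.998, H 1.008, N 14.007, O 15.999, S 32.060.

First, the molecular formula is C6H4F3NO (counting implicit H from valence).
  C: 6 × 12.011 = 72.066
  F: 3 × 18.998 = 56.994
  H: 4 × 1.008 = 4.032
  N: 1 × 14.007 = 14.007
  O: 1 × 15.999 = 15.999
Sum: 6×12.011 + 3×18.998 + 4×1.008 + 1×14.007 + 1×15.999 = 163.098 → 163.10 g/mol.

163.10 g/mol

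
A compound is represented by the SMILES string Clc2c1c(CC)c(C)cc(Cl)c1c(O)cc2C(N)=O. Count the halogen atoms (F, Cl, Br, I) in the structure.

Halogen atoms appear at heavy-atom positions 1, 11 (2×Cl).
Other groups present: 1 amide, 1 hydroxyl.
Halogen count: 2.

2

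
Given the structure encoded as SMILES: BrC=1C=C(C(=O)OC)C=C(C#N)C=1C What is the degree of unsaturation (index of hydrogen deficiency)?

7

Degree of unsaturation = (number of rings) + (number of π bonds).
Ring closures in the SMILES: 1.
π bonds: 4 double bonds (each 1 DoU), 1 triple bond (each 2 DoU) → 6 DoU from unsaturation.
Total DoU = 1 + 6 = 7.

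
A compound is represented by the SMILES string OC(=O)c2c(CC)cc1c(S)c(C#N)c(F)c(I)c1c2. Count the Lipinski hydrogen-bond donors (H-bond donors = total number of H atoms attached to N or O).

Donors: find every N or O and count the H atoms it carries.
  atom 1 (O): bond orders sum to 1 → 1 H
  atom 3 (O): bond orders sum to 2 → 0 H
  atom 14 (N): bond orders sum to 3 → 0 H
Lipinski HBD = 1.

1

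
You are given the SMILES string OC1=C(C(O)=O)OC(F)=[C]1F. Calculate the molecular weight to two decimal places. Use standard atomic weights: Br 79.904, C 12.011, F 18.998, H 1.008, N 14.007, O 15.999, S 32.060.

First, the molecular formula is C5H2F2O4 (counting implicit H from valence).
  C: 5 × 12.011 = 60.055
  F: 2 × 18.998 = 37.996
  H: 2 × 1.008 = 2.016
  O: 4 × 15.999 = 63.996
Sum: 5×12.011 + 2×18.998 + 2×1.008 + 4×15.999 = 164.063 → 164.06 g/mol.

164.06 g/mol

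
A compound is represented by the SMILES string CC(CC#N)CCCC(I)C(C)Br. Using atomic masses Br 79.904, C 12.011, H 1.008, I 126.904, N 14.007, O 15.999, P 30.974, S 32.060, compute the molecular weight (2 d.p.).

First, the molecular formula is C10H17BrIN (counting implicit H from valence).
  Br: 1 × 79.904 = 79.904
  C: 10 × 12.011 = 120.110
  H: 17 × 1.008 = 17.136
  I: 1 × 126.904 = 126.904
  N: 1 × 14.007 = 14.007
Sum: 1×79.904 + 10×12.011 + 17×1.008 + 1×126.904 + 1×14.007 = 358.061 → 358.06 g/mol.

358.06 g/mol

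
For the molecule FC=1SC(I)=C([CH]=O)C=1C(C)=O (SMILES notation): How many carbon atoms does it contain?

Count every carbon token in the SMILES (each C, including those in ring-closure positions and inside branches).
Carbon count: 7.

7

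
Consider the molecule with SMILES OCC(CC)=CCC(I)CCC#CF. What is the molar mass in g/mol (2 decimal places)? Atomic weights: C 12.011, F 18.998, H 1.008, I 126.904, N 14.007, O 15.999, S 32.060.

310.15 g/mol

First, the molecular formula is C11H16FIO (counting implicit H from valence).
  C: 11 × 12.011 = 132.121
  F: 1 × 18.998 = 18.998
  H: 16 × 1.008 = 16.128
  I: 1 × 126.904 = 126.904
  O: 1 × 15.999 = 15.999
Sum: 11×12.011 + 1×18.998 + 16×1.008 + 1×126.904 + 1×15.999 = 310.150 → 310.15 g/mol.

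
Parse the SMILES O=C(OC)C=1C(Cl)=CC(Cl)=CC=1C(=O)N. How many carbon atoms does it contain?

Count every carbon token in the SMILES (each C, including those in ring-closure positions and inside branches).
Carbon count: 9.

9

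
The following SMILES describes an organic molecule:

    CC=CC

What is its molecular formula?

Walk through each heavy atom and fill implicit hydrogens from standard valence (C 4, N 3, O 2, S 2, halogen 1):
  atom 1: C, bond orders sum to 1 (valence 4) → 3 H
  atom 2: C, bond orders sum to 3 (valence 4) → 1 H
  atom 3: C, bond orders sum to 3 (valence 4) → 1 H
  atom 4: C, bond orders sum to 1 (valence 4) → 3 H
Totals → C:4, H:8.
In Hill order: C4H8.

C4H8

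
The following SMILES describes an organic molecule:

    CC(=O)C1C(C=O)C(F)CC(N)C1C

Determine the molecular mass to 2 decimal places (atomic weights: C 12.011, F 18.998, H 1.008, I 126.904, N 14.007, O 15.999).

First, the molecular formula is C10H16FNO2 (counting implicit H from valence).
  C: 10 × 12.011 = 120.110
  F: 1 × 18.998 = 18.998
  H: 16 × 1.008 = 16.128
  N: 1 × 14.007 = 14.007
  O: 2 × 15.999 = 31.998
Sum: 10×12.011 + 1×18.998 + 16×1.008 + 1×14.007 + 2×15.999 = 201.241 → 201.24 g/mol.

201.24 g/mol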